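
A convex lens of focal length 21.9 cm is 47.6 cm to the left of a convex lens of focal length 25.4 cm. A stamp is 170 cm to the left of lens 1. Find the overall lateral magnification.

Lens 1: 1/d_i1 = 1/(21.9) − 1/(170) = 0.03978, so d_i1 = 25.14 cm; m₁ = −d_i1/d_o1 = -0.1479.
d_o2 = 47.6 − (25.14) = 22.46 cm.
Lens 2: 1/d_i2 = 1/(25.4) − 1/(22.46) = -0.005154, so d_i2 = -194.0 cm; m₂ = −d_i2/d_o2 = +8.639.
m = m₁·m₂ = (-0.1479)(+8.639) = -1.28.

m = -1.28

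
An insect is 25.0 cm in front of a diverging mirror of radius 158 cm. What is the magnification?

f = R/2 = 158/2 = 79.00 cm; for a diverging mirror, f = -79.00 cm.
1/d_i = 1/f − 1/d_o = 1/(-79.00) − 1/(25.0) = -0.05266, so d_i = -18.99 cm.
m = −d_i/d_o = −(-18.99)/(25.0) = +0.760.
The image is virtual, upright and reduced, behind the mirror.

m = +0.760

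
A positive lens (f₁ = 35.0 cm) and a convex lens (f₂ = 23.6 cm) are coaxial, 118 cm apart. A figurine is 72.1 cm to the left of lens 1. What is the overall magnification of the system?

Lens 1: 1/d_i1 = 1/(35.0) − 1/(72.1) = 0.01470, so d_i1 = 68.02 cm; m₁ = −d_i1/d_o1 = -0.9434.
d_o2 = 118 − (68.02) = 49.98 cm.
Lens 2: 1/d_i2 = 1/(23.6) − 1/(49.98) = 0.02236, so d_i2 = 44.71 cm; m₂ = −d_i2/d_o2 = -0.8946.
m = m₁·m₂ = (-0.9434)(-0.8946) = +0.844.

m = +0.844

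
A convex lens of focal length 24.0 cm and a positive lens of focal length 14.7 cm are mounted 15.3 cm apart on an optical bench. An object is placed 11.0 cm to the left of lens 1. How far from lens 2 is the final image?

25.0 cm

Lens 1: 1/d_i1 = 1/f₁ − 1/d_o1 = 1/(24.0) − 1/(11.0) = -0.04924, so d_i1 = -20.31 cm.
The intermediate image is 20.31 cm to the left of lens 1 (virtual), which is 15.3 − (-20.31) = 35.61 cm to the left of lens 2, so d_o2 = +35.61 cm.
Lens 2: 1/d_i2 = 1/f₂ − 1/d_o2 = 1/(14.7) − 1/(35.61) = 0.03995, so d_i2 = 25.0 cm.
The final image is real, 25.0 cm to the right of lens 2 (overall magnification ≈ -1.3).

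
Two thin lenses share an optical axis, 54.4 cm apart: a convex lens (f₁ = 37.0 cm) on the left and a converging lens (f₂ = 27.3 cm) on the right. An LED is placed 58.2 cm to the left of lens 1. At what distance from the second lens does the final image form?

17.3 cm

Lens 1: 1/d_i1 = 1/f₁ − 1/d_o1 = 1/(37.0) − 1/(58.2) = 0.009845, so d_i1 = 101.6 cm.
The intermediate image is 101.6 cm to the right of lens 1, which lies 47.20 cm to the right of lens 2 — a virtual object — so d_o2 = −47.20 cm.
Lens 2: 1/d_i2 = 1/f₂ − 1/d_o2 = 1/(27.3) − 1/(-47.20) = 0.05782, so d_i2 = 17.3 cm.
The final image is real, 17.3 cm to the right of lens 2 (overall magnification ≈ -0.64).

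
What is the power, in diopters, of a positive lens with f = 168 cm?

f = 168 cm = 1.68 m.
P = 1/f = 1/(1.68 m) = +0.595 D.

P = +0.595 D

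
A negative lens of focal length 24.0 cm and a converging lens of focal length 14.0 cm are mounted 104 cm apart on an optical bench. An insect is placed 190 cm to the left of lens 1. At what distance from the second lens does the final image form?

15.8 cm

Lens 1 is diverging, so f₁ = −24.0 cm.
Lens 1: 1/d_i1 = 1/f₁ − 1/d_o1 = 1/(-24.0) − 1/(190) = -0.04693, so d_i1 = -21.31 cm.
The intermediate image is 21.31 cm to the left of lens 1 (virtual), which is 104 − (-21.31) = 125.3 cm to the left of lens 2, so d_o2 = +125.3 cm.
Lens 2: 1/d_i2 = 1/f₂ − 1/d_o2 = 1/(14.0) − 1/(125.3) = 0.06345, so d_i2 = 15.8 cm.
The final image is real, 15.8 cm to the right of lens 2 (overall magnification ≈ -0.014).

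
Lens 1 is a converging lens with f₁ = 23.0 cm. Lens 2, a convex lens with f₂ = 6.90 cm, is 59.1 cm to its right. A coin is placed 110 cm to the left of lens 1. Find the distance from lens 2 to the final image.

Lens 1: 1/d_i1 = 1/f₁ − 1/d_o1 = 1/(23.0) − 1/(110) = 0.03439, so d_i1 = 29.08 cm.
The intermediate image is 29.08 cm to the right of lens 1, which is 59.1 − (29.08) = 30.02 cm to the left of lens 2, so d_o2 = +30.02 cm.
Lens 2: 1/d_i2 = 1/f₂ − 1/d_o2 = 1/(6.90) − 1/(30.02) = 0.1116, so d_i2 = 8.96 cm.
The final image is real, 8.96 cm to the right of lens 2 (overall magnification ≈ 0.079).

8.96 cm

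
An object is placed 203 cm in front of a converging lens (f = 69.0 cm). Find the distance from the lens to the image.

105 cm

Lens equation: 1/s_i = 1/f − 1/s_o = 1/(69.00) − 1/(203) = 0.01449 − 0.004926 = 0.009567, so s_i = 105 cm.
The image is real, inverted and reduced, on the far side of the lens.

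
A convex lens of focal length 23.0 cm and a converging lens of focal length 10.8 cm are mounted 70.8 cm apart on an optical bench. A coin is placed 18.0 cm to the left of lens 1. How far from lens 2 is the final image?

Lens 1: 1/d_i1 = 1/f₁ − 1/d_o1 = 1/(23.0) − 1/(18.0) = -0.01208, so d_i1 = -82.80 cm.
The intermediate image is 82.80 cm to the left of lens 1 (virtual), which is 70.8 − (-82.80) = 153.6 cm to the left of lens 2, so d_o2 = +153.6 cm.
Lens 2: 1/d_i2 = 1/f₂ − 1/d_o2 = 1/(10.8) − 1/(153.6) = 0.08608, so d_i2 = 11.6 cm.
The final image is real, 11.6 cm to the right of lens 2 (overall magnification ≈ -0.35).

11.6 cm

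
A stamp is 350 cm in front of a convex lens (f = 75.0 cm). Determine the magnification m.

1/d_i = 1/f − 1/d_o = 1/(75.00) − 1/(350) = 0.01048, so d_i = 95.45 cm.
m = −d_i/d_o = −(95.45)/(350) = -0.273.
The image is real, inverted and reduced, on the far side of the lens.

m = -0.273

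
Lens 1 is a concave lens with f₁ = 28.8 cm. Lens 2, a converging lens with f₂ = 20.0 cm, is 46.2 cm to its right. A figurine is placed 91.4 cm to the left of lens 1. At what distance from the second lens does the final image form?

28.3 cm

Lens 1 is diverging, so f₁ = −28.8 cm.
Lens 1: 1/d_i1 = 1/f₁ − 1/d_o1 = 1/(-28.8) − 1/(91.4) = -0.04566, so d_i1 = -21.90 cm.
The intermediate image is 21.90 cm to the left of lens 1 (virtual), which is 46.2 − (-21.90) = 68.10 cm to the left of lens 2, so d_o2 = +68.10 cm.
Lens 2: 1/d_i2 = 1/f₂ − 1/d_o2 = 1/(20.0) − 1/(68.10) = 0.03532, so d_i2 = 28.3 cm.
The final image is real, 28.3 cm to the right of lens 2 (overall magnification ≈ -0.100).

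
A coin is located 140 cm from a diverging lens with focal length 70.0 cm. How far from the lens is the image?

46.7 cm

For a diverging lens, f = -70.0 cm.
Thin-lens equation: 1/q = 1/f − 1/p = 1/(-70.00) − 1/(140) = -0.01429 − 0.007143 = -0.02143, so q = -46.7 cm.
The image is virtual, upright and reduced, on the same side as the object.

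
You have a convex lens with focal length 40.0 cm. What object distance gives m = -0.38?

145 cm

m = −d_i/d_o ⇒ d_i = −m·d_o.
1/f = 1/d_o + 1/d_i = 1/d_o − 1/(m·d_o) = (1 − 1/m)/d_o, so d_o = f(1 − 1/m) = (40.00)(1 − 1/(-0.38)) = 145 cm.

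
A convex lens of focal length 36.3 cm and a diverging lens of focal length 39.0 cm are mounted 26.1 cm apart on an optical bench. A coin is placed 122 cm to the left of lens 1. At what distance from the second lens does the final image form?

74.3 cm

Lens 1: 1/d_i1 = 1/f₁ − 1/d_o1 = 1/(36.3) − 1/(122) = 0.01935, so d_i1 = 51.68 cm.
The intermediate image is 51.68 cm to the right of lens 1, which lies 25.58 cm to the right of lens 2 — a virtual object — so d_o2 = −25.58 cm.
Lens 2 is diverging, so f₂ = −39.0 cm.
Lens 2: 1/d_i2 = 1/f₂ − 1/d_o2 = 1/(-39.0) − 1/(-25.58) = 0.01345, so d_i2 = 74.3 cm.
The final image is real, 74.3 cm to the right of lens 2 (overall magnification ≈ -1.2).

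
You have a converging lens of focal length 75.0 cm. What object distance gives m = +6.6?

m = −d_i/d_o ⇒ d_i = −m·d_o.
1/f = 1/d_o + 1/d_i = 1/d_o − 1/(m·d_o) = (1 − 1/m)/d_o, so d_o = f(1 − 1/m) = (75.00)(1 − 1/(+6.6)) = 63.6 cm.

63.6 cm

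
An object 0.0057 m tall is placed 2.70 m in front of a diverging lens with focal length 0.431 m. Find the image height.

For a diverging lens, f = -0.431 m.
1/d_i = 1/f − 1/d_o = 1/(-0.4310) − 1/(2.70) = -2.691, so d_i = -0.3717 m.
m = −d_i/d_o = +0.1377.
|h_i| = |m|·h_o = 0.1377 × 0.0057 = 0.000785 m. The image is virtual, upright and reduced, on the same side as the object.

0.000785 m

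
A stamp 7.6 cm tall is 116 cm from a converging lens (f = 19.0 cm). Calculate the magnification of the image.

1/d_i = 1/f − 1/d_o = 1/(19.00) − 1/(116) = 0.04401, so d_i = 22.72 cm.
m = −d_i/d_o = −(22.72)/(116) = -0.196.
The image is real, inverted and reduced, on the far side of the lens.

m = -0.196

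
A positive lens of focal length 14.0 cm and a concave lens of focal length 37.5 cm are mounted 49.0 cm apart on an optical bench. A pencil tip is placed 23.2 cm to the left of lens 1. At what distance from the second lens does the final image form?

Lens 1: 1/d_i1 = 1/f₁ − 1/d_o1 = 1/(14.0) − 1/(23.2) = 0.02833, so d_i1 = 35.30 cm.
The intermediate image is 35.30 cm to the right of lens 1, which is 49.0 − (35.30) = 13.70 cm to the left of lens 2, so d_o2 = +13.70 cm.
Lens 2 is diverging, so f₂ = −37.5 cm.
Lens 2: 1/d_i2 = 1/f₂ − 1/d_o2 = 1/(-37.5) − 1/(13.70) = -0.09966, so d_i2 = -10.0 cm.
The final image is virtual, 10.0 cm to the left of lens 2 (overall magnification ≈ -1.1).

10.0 cm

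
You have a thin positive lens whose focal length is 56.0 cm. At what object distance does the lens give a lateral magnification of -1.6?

91.0 cm

m = −d_i/d_o ⇒ d_i = −m·d_o.
1/f = 1/d_o + 1/d_i = 1/d_o − 1/(m·d_o) = (1 − 1/m)/d_o, so d_o = f(1 − 1/m) = (56.00)(1 − 1/(-1.6)) = 91.0 cm.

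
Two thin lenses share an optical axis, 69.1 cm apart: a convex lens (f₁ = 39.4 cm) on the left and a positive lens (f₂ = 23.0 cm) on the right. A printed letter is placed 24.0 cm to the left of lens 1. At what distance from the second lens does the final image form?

27.9 cm

Lens 1: 1/d_i1 = 1/f₁ − 1/d_o1 = 1/(39.4) − 1/(24.0) = -0.01629, so d_i1 = -61.40 cm.
The intermediate image is 61.40 cm to the left of lens 1 (virtual), which is 69.1 − (-61.40) = 130.5 cm to the left of lens 2, so d_o2 = +130.5 cm.
Lens 2: 1/d_i2 = 1/f₂ − 1/d_o2 = 1/(23.0) − 1/(130.5) = 0.03582, so d_i2 = 27.9 cm.
The final image is real, 27.9 cm to the right of lens 2 (overall magnification ≈ -0.55).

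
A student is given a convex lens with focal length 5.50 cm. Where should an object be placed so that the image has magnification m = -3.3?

7.17 cm

m = −d_i/d_o ⇒ d_i = −m·d_o.
1/f = 1/d_o + 1/d_i = 1/d_o − 1/(m·d_o) = (1 − 1/m)/d_o, so d_o = f(1 − 1/m) = (5.500)(1 − 1/(-3.3)) = 7.17 cm.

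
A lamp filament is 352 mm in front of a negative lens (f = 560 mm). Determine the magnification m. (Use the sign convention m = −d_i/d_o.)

m = +0.614

For a negative lens, f = -560 mm.
1/d_i = 1/f − 1/d_o = 1/(-560.0) − 1/(352) = -0.004627, so d_i = -216.1 mm.
m = −d_i/d_o = −(-216.1)/(352) = +0.614.
The image is virtual, upright and reduced, on the same side as the object.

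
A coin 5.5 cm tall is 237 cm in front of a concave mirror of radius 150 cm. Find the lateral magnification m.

f = R/2 = 150/2 = 75.00 cm.
1/d_i = 1/f − 1/d_o = 1/(75.00) − 1/(237) = 0.009114, so d_i = 109.7 cm.
m = −d_i/d_o = −(109.7)/(237) = -0.463.
The image is real, inverted and reduced, in front of the mirror.

m = -0.463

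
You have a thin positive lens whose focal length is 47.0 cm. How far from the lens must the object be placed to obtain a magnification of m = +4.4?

36.3 cm

m = −d_i/d_o ⇒ d_i = −m·d_o.
1/f = 1/d_o + 1/d_i = 1/d_o − 1/(m·d_o) = (1 − 1/m)/d_o, so d_o = f(1 − 1/m) = (47.00)(1 − 1/(+4.4)) = 36.3 cm.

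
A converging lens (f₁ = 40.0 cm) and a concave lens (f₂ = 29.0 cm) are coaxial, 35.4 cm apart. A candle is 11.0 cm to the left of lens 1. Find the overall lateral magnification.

m = +0.503

Lens 1: 1/d_i1 = 1/(40.0) − 1/(11.0) = -0.06591, so d_i1 = -15.17 cm; m₁ = −d_i1/d_o1 = +1.379.
d_o2 = 35.4 − (-15.17) = 50.57 cm.
f₂ = −29.0 cm (diverging).
Lens 2: 1/d_i2 = 1/(-29.0) − 1/(50.57) = -0.05426, so d_i2 = -18.43 cm; m₂ = −d_i2/d_o2 = +0.3645.
m = m₁·m₂ = (+1.379)(+0.3645) = +0.503.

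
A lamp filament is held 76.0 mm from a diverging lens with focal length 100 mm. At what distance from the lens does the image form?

For a diverging lens, f = -100 mm.
Thin-lens equation: 1/s_i = 1/f − 1/s_o = 1/(-100.0) − 1/(76.0) = -0.01000 − 0.01316 = -0.02316, so s_i = -43.2 mm.
The image is virtual, upright and reduced, on the same side as the object.

43.2 mm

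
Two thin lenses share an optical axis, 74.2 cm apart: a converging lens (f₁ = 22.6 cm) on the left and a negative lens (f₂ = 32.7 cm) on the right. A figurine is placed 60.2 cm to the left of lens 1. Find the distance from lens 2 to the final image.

17.6 cm

Lens 1: 1/d_i1 = 1/f₁ − 1/d_o1 = 1/(22.6) − 1/(60.2) = 0.02764, so d_i1 = 36.18 cm.
The intermediate image is 36.18 cm to the right of lens 1, which is 74.2 − (36.18) = 38.02 cm to the left of lens 2, so d_o2 = +38.02 cm.
Lens 2 is diverging, so f₂ = −32.7 cm.
Lens 2: 1/d_i2 = 1/f₂ − 1/d_o2 = 1/(-32.7) − 1/(38.02) = -0.05688, so d_i2 = -17.6 cm.
The final image is virtual, 17.6 cm to the left of lens 2 (overall magnification ≈ -0.28).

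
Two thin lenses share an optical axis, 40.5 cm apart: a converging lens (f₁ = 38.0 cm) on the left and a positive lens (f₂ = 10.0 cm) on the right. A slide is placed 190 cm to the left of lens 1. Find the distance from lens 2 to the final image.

Lens 1: 1/d_i1 = 1/f₁ − 1/d_o1 = 1/(38.0) − 1/(190) = 0.02105, so d_i1 = 47.50 cm.
The intermediate image is 47.50 cm to the right of lens 1, which lies 7.000 cm to the right of lens 2 — a virtual object — so d_o2 = −7.000 cm.
Lens 2: 1/d_i2 = 1/f₂ − 1/d_o2 = 1/(10.0) − 1/(-7.000) = 0.2429, so d_i2 = 4.12 cm.
The final image is real, 4.12 cm to the right of lens 2 (overall magnification ≈ -0.15).

4.12 cm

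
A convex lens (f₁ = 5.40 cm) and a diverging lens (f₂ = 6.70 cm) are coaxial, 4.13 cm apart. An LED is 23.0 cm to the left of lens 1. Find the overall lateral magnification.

m = -0.545

Lens 1: 1/d_i1 = 1/(5.40) − 1/(23.0) = 0.1417, so d_i1 = 7.057 cm; m₁ = −d_i1/d_o1 = -0.3068.
d_o2 = 4.13 − (7.057) = -2.927 cm (virtual object).
f₂ = −6.70 cm (diverging).
Lens 2: 1/d_i2 = 1/(-6.70) − 1/(-2.927) = 0.1924, so d_i2 = 5.198 cm; m₂ = −d_i2/d_o2 = +1.776.
m = m₁·m₂ = (-0.3068)(+1.776) = -0.545.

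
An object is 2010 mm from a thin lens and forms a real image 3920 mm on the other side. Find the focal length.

Real image ⇒ d_i = +3920 mm.
1/f = 1/d_o + 1/d_i = 1/(2010) + 1/(3920) = 0.0007526, so f = 1330 mm.
Since f is positive, the thin lens is converging.

f = 1330 mm (converging)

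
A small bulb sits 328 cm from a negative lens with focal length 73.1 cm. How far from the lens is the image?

59.8 cm

For a negative lens, f = -73.1 cm.
Lens equation: 1/s_i = 1/f − 1/s_o = 1/(-73.10) − 1/(328) = -0.01368 − 0.003049 = -0.01673, so s_i = -59.8 cm.
The image is virtual, upright and reduced, on the same side as the object.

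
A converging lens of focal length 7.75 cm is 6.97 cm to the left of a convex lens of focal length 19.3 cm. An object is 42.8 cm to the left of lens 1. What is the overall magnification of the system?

m = -0.196

Lens 1: 1/d_i1 = 1/(7.75) − 1/(42.8) = 0.1057, so d_i1 = 9.464 cm; m₁ = −d_i1/d_o1 = -0.2211.
d_o2 = 6.97 − (9.464) = -2.494 cm (virtual object).
Lens 2: 1/d_i2 = 1/(19.3) − 1/(-2.494) = 0.4528, so d_i2 = 2.209 cm; m₂ = −d_i2/d_o2 = +0.8856.
m = m₁·m₂ = (-0.2211)(+0.8856) = -0.196.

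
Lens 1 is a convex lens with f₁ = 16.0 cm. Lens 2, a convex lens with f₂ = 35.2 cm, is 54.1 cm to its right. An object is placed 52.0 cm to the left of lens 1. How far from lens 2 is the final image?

Lens 1: 1/d_i1 = 1/f₁ − 1/d_o1 = 1/(16.0) − 1/(52.0) = 0.04327, so d_i1 = 23.11 cm.
The intermediate image is 23.11 cm to the right of lens 1, which is 54.1 − (23.11) = 30.99 cm to the left of lens 2, so d_o2 = +30.99 cm.
Lens 2: 1/d_i2 = 1/f₂ − 1/d_o2 = 1/(35.2) − 1/(30.99) = -0.003859, so d_i2 = -259 cm.
The final image is virtual, 259 cm to the left of lens 2 (overall magnification ≈ -3.7).

259 cm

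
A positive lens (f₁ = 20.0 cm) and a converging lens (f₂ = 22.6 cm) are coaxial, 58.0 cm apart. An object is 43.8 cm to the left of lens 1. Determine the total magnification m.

Lens 1: 1/d_i1 = 1/(20.0) − 1/(43.8) = 0.02717, so d_i1 = 36.81 cm; m₁ = −d_i1/d_o1 = -0.8404.
d_o2 = 58.0 − (36.81) = 21.19 cm.
Lens 2: 1/d_i2 = 1/(22.6) − 1/(21.19) = -0.002944, so d_i2 = -339.6 cm; m₂ = −d_i2/d_o2 = +16.03.
m = m₁·m₂ = (-0.8404)(+16.03) = -13.5.

m = -13.5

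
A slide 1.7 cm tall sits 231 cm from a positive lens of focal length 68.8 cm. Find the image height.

0.721 cm

1/d_i = 1/f − 1/d_o = 1/(68.80) − 1/(231) = 0.01021, so d_i = 97.98 cm.
m = −d_i/d_o = -0.4242.
|h_i| = |m|·h_o = 0.4242 × 1.7 = 0.721 cm. The image is real, inverted and reduced, on the far side of the lens.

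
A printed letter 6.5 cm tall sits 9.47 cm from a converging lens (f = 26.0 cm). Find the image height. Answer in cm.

10.2 cm

1/d_i = 1/f − 1/d_o = 1/(26.00) − 1/(9.47) = -0.06714, so d_i = -14.90 cm.
m = −d_i/d_o = +1.573.
|h_i| = |m|·h_o = 1.573 × 6.5 = 10.2 cm. The image is virtual, upright and enlarged, on the same side as the object.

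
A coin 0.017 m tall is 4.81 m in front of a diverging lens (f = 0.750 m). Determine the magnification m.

For a diverging lens, f = -0.750 m.
1/d_i = 1/f − 1/d_o = 1/(-0.7500) − 1/(4.81) = -1.541, so d_i = -0.6488 m.
m = −d_i/d_o = −(-0.6488)/(4.81) = +0.135.
The image is virtual, upright and reduced, on the same side as the object.

m = +0.135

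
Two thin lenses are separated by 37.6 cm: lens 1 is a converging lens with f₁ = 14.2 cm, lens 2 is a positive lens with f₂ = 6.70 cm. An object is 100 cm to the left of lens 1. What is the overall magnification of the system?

m = +0.0773

Lens 1: 1/d_i1 = 1/(14.2) − 1/(100) = 0.06042, so d_i1 = 16.55 cm; m₁ = −d_i1/d_o1 = -0.1655.
d_o2 = 37.6 − (16.55) = 21.05 cm.
Lens 2: 1/d_i2 = 1/(6.70) − 1/(21.05) = 0.1017, so d_i2 = 9.828 cm; m₂ = −d_i2/d_o2 = -0.4669.
m = m₁·m₂ = (-0.1655)(-0.4669) = +0.0773.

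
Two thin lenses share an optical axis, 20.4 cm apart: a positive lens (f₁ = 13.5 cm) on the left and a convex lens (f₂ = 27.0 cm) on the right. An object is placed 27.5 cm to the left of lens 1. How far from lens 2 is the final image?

4.99 cm

Lens 1: 1/d_i1 = 1/f₁ − 1/d_o1 = 1/(13.5) − 1/(27.5) = 0.03771, so d_i1 = 26.52 cm.
The intermediate image is 26.52 cm to the right of lens 1, which lies 6.120 cm to the right of lens 2 — a virtual object — so d_o2 = −6.120 cm.
Lens 2: 1/d_i2 = 1/f₂ − 1/d_o2 = 1/(27.0) − 1/(-6.120) = 0.2004, so d_i2 = 4.99 cm.
The final image is real, 4.99 cm to the right of lens 2 (overall magnification ≈ -0.79).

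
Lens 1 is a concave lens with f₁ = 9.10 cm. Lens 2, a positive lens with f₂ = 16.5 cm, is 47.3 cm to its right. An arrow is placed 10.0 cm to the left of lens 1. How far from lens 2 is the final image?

24.2 cm

Lens 1 is diverging, so f₁ = −9.10 cm.
Lens 1: 1/d_i1 = 1/f₁ − 1/d_o1 = 1/(-9.10) − 1/(10.0) = -0.2099, so d_i1 = -4.764 cm.
The intermediate image is 4.764 cm to the left of lens 1 (virtual), which is 47.3 − (-4.764) = 52.06 cm to the left of lens 2, so d_o2 = +52.06 cm.
Lens 2: 1/d_i2 = 1/f₂ − 1/d_o2 = 1/(16.5) − 1/(52.06) = 0.04140, so d_i2 = 24.2 cm.
The final image is real, 24.2 cm to the right of lens 2 (overall magnification ≈ -0.22).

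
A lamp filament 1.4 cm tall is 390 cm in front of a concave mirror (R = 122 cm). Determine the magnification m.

f = R/2 = 122/2 = 61.00 cm.
1/d_i = 1/f − 1/d_o = 1/(61.00) − 1/(390) = 0.01383, so d_i = 72.31 cm.
m = −d_i/d_o = −(72.31)/(390) = -0.185.
The image is real, inverted and reduced, in front of the mirror.

m = -0.185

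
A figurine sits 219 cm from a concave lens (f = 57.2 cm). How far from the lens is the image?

For a concave lens, f = -57.2 cm.
Thin-lens equation: 1/s_i = 1/f − 1/s_o = 1/(-57.20) − 1/(219) = -0.01748 − 0.004566 = -0.02205, so s_i = -45.4 cm.
The image is virtual, upright and reduced, on the same side as the object.

45.4 cm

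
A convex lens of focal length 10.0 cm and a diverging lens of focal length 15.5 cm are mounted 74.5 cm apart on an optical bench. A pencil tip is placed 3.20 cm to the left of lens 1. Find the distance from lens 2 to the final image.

13.0 cm

Lens 1: 1/d_i1 = 1/f₁ − 1/d_o1 = 1/(10.0) − 1/(3.20) = -0.2125, so d_i1 = -4.706 cm.
The intermediate image is 4.706 cm to the left of lens 1 (virtual), which is 74.5 − (-4.706) = 79.21 cm to the left of lens 2, so d_o2 = +79.21 cm.
Lens 2 is diverging, so f₂ = −15.5 cm.
Lens 2: 1/d_i2 = 1/f₂ − 1/d_o2 = 1/(-15.5) − 1/(79.21) = -0.07714, so d_i2 = -13.0 cm.
The final image is virtual, 13.0 cm to the left of lens 2 (overall magnification ≈ 0.24).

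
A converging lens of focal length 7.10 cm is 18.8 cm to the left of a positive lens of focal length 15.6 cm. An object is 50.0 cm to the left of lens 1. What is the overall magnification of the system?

m = -0.509

Lens 1: 1/d_i1 = 1/(7.10) − 1/(50.0) = 0.1208, so d_i1 = 8.275 cm; m₁ = −d_i1/d_o1 = -0.1655.
d_o2 = 18.8 − (8.275) = 10.53 cm.
Lens 2: 1/d_i2 = 1/(15.6) − 1/(10.53) = -0.03086, so d_i2 = -32.40 cm; m₂ = −d_i2/d_o2 = +3.077.
m = m₁·m₂ = (-0.1655)(+3.077) = -0.509.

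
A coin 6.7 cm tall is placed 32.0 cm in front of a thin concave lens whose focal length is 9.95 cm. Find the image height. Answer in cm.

For a concave lens, f = -9.95 cm.
1/d_i = 1/f − 1/d_o = 1/(-9.950) − 1/(32.0) = -0.1318, so d_i = -7.590 cm.
m = −d_i/d_o = +0.2372.
|h_i| = |m|·h_o = 0.2372 × 6.7 = 1.59 cm. The image is virtual, upright and reduced, on the same side as the object.

1.59 cm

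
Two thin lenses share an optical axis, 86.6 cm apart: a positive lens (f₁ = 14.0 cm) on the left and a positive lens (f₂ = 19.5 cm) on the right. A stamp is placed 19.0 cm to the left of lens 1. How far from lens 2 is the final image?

46.9 cm

Lens 1: 1/d_i1 = 1/f₁ − 1/d_o1 = 1/(14.0) − 1/(19.0) = 0.01880, so d_i1 = 53.20 cm.
The intermediate image is 53.20 cm to the right of lens 1, which is 86.6 − (53.20) = 33.40 cm to the left of lens 2, so d_o2 = +33.40 cm.
Lens 2: 1/d_i2 = 1/f₂ − 1/d_o2 = 1/(19.5) − 1/(33.40) = 0.02134, so d_i2 = 46.9 cm.
The final image is real, 46.9 cm to the right of lens 2 (overall magnification ≈ 3.9).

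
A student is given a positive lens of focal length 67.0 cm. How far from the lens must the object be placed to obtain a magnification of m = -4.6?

m = −d_i/d_o ⇒ d_i = −m·d_o.
1/f = 1/d_o + 1/d_i = 1/d_o − 1/(m·d_o) = (1 − 1/m)/d_o, so d_o = f(1 − 1/m) = (67.00)(1 − 1/(-4.6)) = 81.6 cm.

81.6 cm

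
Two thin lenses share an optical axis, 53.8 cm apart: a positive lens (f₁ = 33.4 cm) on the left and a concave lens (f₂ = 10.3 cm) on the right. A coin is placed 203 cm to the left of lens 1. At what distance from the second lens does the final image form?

Lens 1: 1/d_i1 = 1/f₁ − 1/d_o1 = 1/(33.4) − 1/(203) = 0.02501, so d_i1 = 39.98 cm.
The intermediate image is 39.98 cm to the right of lens 1, which is 53.8 − (39.98) = 13.82 cm to the left of lens 2, so d_o2 = +13.82 cm.
Lens 2 is diverging, so f₂ = −10.3 cm.
Lens 2: 1/d_i2 = 1/f₂ − 1/d_o2 = 1/(-10.3) − 1/(13.82) = -0.1694, so d_i2 = -5.90 cm.
The final image is virtual, 5.90 cm to the left of lens 2 (overall magnification ≈ -0.084).

5.90 cm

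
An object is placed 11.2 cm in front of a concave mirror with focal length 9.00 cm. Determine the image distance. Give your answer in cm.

45.8 cm

Mirror equation: 1/q = 1/f − 1/p = 1/(9.000) − 1/(11.2) = 0.1111 − 0.08929 = 0.02183, so q = 45.8 cm.
The image is real, inverted and enlarged, in front of the mirror.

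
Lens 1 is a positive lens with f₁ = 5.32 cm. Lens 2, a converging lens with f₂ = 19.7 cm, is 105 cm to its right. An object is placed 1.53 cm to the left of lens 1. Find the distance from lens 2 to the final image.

Lens 1: 1/d_i1 = 1/f₁ − 1/d_o1 = 1/(5.32) − 1/(1.53) = -0.4656, so d_i1 = -2.148 cm.
The intermediate image is 2.148 cm to the left of lens 1 (virtual), which is 105 − (-2.148) = 107.1 cm to the left of lens 2, so d_o2 = +107.1 cm.
Lens 2: 1/d_i2 = 1/f₂ − 1/d_o2 = 1/(19.7) − 1/(107.1) = 0.04142, so d_i2 = 24.1 cm.
The final image is real, 24.1 cm to the right of lens 2 (overall magnification ≈ -0.32).

24.1 cm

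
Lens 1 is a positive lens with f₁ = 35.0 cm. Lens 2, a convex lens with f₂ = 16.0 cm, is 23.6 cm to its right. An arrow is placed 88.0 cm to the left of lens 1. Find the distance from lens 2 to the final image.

10.9 cm

Lens 1: 1/d_i1 = 1/f₁ − 1/d_o1 = 1/(35.0) − 1/(88.0) = 0.01721, so d_i1 = 58.11 cm.
The intermediate image is 58.11 cm to the right of lens 1, which lies 34.51 cm to the right of lens 2 — a virtual object — so d_o2 = −34.51 cm.
Lens 2: 1/d_i2 = 1/f₂ − 1/d_o2 = 1/(16.0) − 1/(-34.51) = 0.09148, so d_i2 = 10.9 cm.
The final image is real, 10.9 cm to the right of lens 2 (overall magnification ≈ -0.21).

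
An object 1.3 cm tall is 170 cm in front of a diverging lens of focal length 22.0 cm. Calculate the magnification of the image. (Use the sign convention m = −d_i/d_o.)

For a diverging lens, f = -22.0 cm.
1/d_i = 1/f − 1/d_o = 1/(-22.00) − 1/(170) = -0.05134, so d_i = -19.48 cm.
m = −d_i/d_o = −(-19.48)/(170) = +0.115.
The image is virtual, upright and reduced, on the same side as the object.

m = +0.115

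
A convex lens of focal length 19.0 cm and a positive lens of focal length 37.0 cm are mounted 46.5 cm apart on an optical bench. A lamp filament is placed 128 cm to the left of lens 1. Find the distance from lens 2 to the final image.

69.9 cm

Lens 1: 1/d_i1 = 1/f₁ − 1/d_o1 = 1/(19.0) − 1/(128) = 0.04482, so d_i1 = 22.31 cm.
The intermediate image is 22.31 cm to the right of lens 1, which is 46.5 − (22.31) = 24.19 cm to the left of lens 2, so d_o2 = +24.19 cm.
Lens 2: 1/d_i2 = 1/f₂ − 1/d_o2 = 1/(37.0) − 1/(24.19) = -0.01431, so d_i2 = -69.9 cm.
The final image is virtual, 69.9 cm to the left of lens 2 (overall magnification ≈ -0.50).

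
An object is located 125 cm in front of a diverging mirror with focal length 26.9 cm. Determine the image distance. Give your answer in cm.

22.1 cm

For a diverging mirror, f = -26.9 cm.
Mirror equation: 1/v = 1/f − 1/u = 1/(-26.90) − 1/(125) = -0.03717 − 0.008000 = -0.04517, so v = -22.1 cm.
The image is virtual, upright and reduced, behind the mirror.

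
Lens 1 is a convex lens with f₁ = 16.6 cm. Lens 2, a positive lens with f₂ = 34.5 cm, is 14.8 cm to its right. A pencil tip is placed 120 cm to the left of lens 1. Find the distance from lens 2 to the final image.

Lens 1: 1/d_i1 = 1/f₁ − 1/d_o1 = 1/(16.6) − 1/(120) = 0.05191, so d_i1 = 19.26 cm.
The intermediate image is 19.26 cm to the right of lens 1, which lies 4.460 cm to the right of lens 2 — a virtual object — so d_o2 = −4.460 cm.
Lens 2: 1/d_i2 = 1/f₂ − 1/d_o2 = 1/(34.5) − 1/(-4.460) = 0.2532, so d_i2 = 3.95 cm.
The final image is real, 3.95 cm to the right of lens 2 (overall magnification ≈ -0.14).

3.95 cm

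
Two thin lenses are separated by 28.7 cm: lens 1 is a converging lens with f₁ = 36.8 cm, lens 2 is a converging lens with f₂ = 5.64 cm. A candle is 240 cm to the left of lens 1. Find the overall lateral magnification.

m = -0.0501

Lens 1: 1/d_i1 = 1/(36.8) − 1/(240) = 0.02301, so d_i1 = 43.46 cm; m₁ = −d_i1/d_o1 = -0.1811.
d_o2 = 28.7 − (43.46) = -14.76 cm (virtual object).
Lens 2: 1/d_i2 = 1/(5.64) − 1/(-14.76) = 0.2451, so d_i2 = 4.081 cm; m₂ = −d_i2/d_o2 = +0.2765.
m = m₁·m₂ = (-0.1811)(+0.2765) = -0.0501.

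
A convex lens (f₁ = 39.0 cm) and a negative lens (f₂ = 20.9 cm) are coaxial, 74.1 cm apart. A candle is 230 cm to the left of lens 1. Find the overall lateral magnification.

Lens 1: 1/d_i1 = 1/(39.0) − 1/(230) = 0.02129, so d_i1 = 46.96 cm; m₁ = −d_i1/d_o1 = -0.2042.
d_o2 = 74.1 − (46.96) = 27.14 cm.
f₂ = −20.9 cm (diverging).
Lens 2: 1/d_i2 = 1/(-20.9) − 1/(27.14) = -0.08469, so d_i2 = -11.81 cm; m₂ = −d_i2/d_o2 = +0.4351.
m = m₁·m₂ = (-0.2042)(+0.4351) = -0.0888.

m = -0.0888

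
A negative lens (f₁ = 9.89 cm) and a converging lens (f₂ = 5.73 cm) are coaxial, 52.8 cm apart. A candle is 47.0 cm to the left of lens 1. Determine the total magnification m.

f₁ = −9.89 cm (diverging).
Lens 1: 1/d_i1 = 1/(-9.89) − 1/(47.0) = -0.1224, so d_i1 = -8.171 cm; m₁ = −d_i1/d_o1 = +0.1739.
d_o2 = 52.8 − (-8.171) = 60.97 cm.
Lens 2: 1/d_i2 = 1/(5.73) − 1/(60.97) = 0.1581, so d_i2 = 6.324 cm; m₂ = −d_i2/d_o2 = -0.1037.
m = m₁·m₂ = (+0.1739)(-0.1037) = -0.0180.

m = -0.0180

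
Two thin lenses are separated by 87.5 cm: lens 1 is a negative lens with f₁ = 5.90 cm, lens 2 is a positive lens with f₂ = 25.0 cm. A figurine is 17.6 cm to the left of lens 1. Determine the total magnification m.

f₁ = −5.90 cm (diverging).
Lens 1: 1/d_i1 = 1/(-5.90) − 1/(17.6) = -0.2263, so d_i1 = -4.419 cm; m₁ = −d_i1/d_o1 = +0.2511.
d_o2 = 87.5 − (-4.419) = 91.92 cm.
Lens 2: 1/d_i2 = 1/(25.0) − 1/(91.92) = 0.02912, so d_i2 = 34.34 cm; m₂ = −d_i2/d_o2 = -0.3736.
m = m₁·m₂ = (+0.2511)(-0.3736) = -0.0938.

m = -0.0938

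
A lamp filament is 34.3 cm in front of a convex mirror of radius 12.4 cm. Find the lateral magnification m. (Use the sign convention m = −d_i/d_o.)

f = R/2 = 12.4/2 = 6.200 cm; for a convex mirror, f = -6.200 cm.
1/d_i = 1/f − 1/d_o = 1/(-6.200) − 1/(34.3) = -0.1904, so d_i = -5.251 cm.
m = −d_i/d_o = −(-5.251)/(34.3) = +0.153.
The image is virtual, upright and reduced, behind the mirror.

m = +0.153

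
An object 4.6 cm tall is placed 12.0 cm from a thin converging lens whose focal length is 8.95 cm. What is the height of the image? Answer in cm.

13.5 cm

1/d_i = 1/f − 1/d_o = 1/(8.950) − 1/(12.0) = 0.02840, so d_i = 35.21 cm.
m = −d_i/d_o = -2.934.
|h_i| = |m|·h_o = 2.934 × 4.6 = 13.5 cm. The image is real, inverted and enlarged, on the far side of the lens.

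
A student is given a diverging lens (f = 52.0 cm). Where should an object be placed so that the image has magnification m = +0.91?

For a diverging lens, f = -52.0 cm.
m = −d_i/d_o ⇒ d_i = −m·d_o.
1/f = 1/d_o + 1/d_i = 1/d_o − 1/(m·d_o) = (1 − 1/m)/d_o, so d_o = f(1 − 1/m) = (-52.00)(1 − 1/(+0.91)) = 5.14 cm.

5.14 cm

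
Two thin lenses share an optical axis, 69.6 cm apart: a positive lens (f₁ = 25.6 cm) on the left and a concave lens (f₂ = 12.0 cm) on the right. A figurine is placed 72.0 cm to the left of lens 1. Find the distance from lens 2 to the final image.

Lens 1: 1/d_i1 = 1/f₁ − 1/d_o1 = 1/(25.6) − 1/(72.0) = 0.02517, so d_i1 = 39.72 cm.
The intermediate image is 39.72 cm to the right of lens 1, which is 69.6 − (39.72) = 29.88 cm to the left of lens 2, so d_o2 = +29.88 cm.
Lens 2 is diverging, so f₂ = −12.0 cm.
Lens 2: 1/d_i2 = 1/f₂ − 1/d_o2 = 1/(-12.0) − 1/(29.88) = -0.1168, so d_i2 = -8.56 cm.
The final image is virtual, 8.56 cm to the left of lens 2 (overall magnification ≈ -0.16).

8.56 cm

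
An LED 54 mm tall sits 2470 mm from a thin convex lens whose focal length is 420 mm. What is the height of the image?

1/d_i = 1/f − 1/d_o = 1/(420.0) − 1/(2470) = 0.001976, so d_i = 506.0 mm.
m = −d_i/d_o = -0.2049.
|h_i| = |m|·h_o = 0.2049 × 54 = 11.1 mm. The image is real, inverted and reduced, on the far side of the lens.

11.1 mm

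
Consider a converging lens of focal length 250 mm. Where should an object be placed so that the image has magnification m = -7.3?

284 mm

m = −d_i/d_o ⇒ d_i = −m·d_o.
1/f = 1/d_o + 1/d_i = 1/d_o − 1/(m·d_o) = (1 − 1/m)/d_o, so d_o = f(1 − 1/m) = (250.0)(1 − 1/(-7.3)) = 284 mm.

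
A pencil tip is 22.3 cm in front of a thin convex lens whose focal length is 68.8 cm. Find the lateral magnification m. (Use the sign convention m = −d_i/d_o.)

1/d_i = 1/f − 1/d_o = 1/(68.80) − 1/(22.3) = -0.03031, so d_i = -32.99 cm.
m = −d_i/d_o = −(-32.99)/(22.3) = +1.48.
The image is virtual, upright and enlarged, on the same side as the object.

m = +1.48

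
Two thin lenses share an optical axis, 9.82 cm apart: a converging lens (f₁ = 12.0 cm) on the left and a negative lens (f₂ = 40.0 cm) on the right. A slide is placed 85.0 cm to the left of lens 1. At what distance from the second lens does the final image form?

4.63 cm

Lens 1: 1/d_i1 = 1/f₁ − 1/d_o1 = 1/(12.0) − 1/(85.0) = 0.07157, so d_i1 = 13.97 cm.
The intermediate image is 13.97 cm to the right of lens 1, which lies 4.150 cm to the right of lens 2 — a virtual object — so d_o2 = −4.150 cm.
Lens 2 is diverging, so f₂ = −40.0 cm.
Lens 2: 1/d_i2 = 1/f₂ − 1/d_o2 = 1/(-40.0) − 1/(-4.150) = 0.2160, so d_i2 = 4.63 cm.
The final image is real, 4.63 cm to the right of lens 2 (overall magnification ≈ -0.18).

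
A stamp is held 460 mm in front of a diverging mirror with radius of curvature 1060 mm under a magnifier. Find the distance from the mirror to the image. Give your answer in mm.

f = R/2 = 1060/2 = 530.0 mm; for a diverging mirror, f = -530.0 mm.
Mirror equation: 1/q = 1/f − 1/p = 1/(-530.0) − 1/(460) = -0.001887 − 0.002174 = -0.004061, so q = -246 mm.
The image is virtual, upright and reduced, behind the mirror.

246 mm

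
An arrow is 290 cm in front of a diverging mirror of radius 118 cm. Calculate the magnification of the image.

f = R/2 = 118/2 = 59.00 cm; for a diverging mirror, f = -59.00 cm.
1/d_i = 1/f − 1/d_o = 1/(-59.00) − 1/(290) = -0.02040, so d_i = -49.03 cm.
m = −d_i/d_o = −(-49.03)/(290) = +0.169.
The image is virtual, upright and reduced, behind the mirror.

m = +0.169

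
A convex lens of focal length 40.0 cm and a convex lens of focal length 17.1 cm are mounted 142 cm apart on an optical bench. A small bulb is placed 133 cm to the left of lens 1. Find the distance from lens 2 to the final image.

21.4 cm

Lens 1: 1/d_i1 = 1/f₁ − 1/d_o1 = 1/(40.0) − 1/(133) = 0.01748, so d_i1 = 57.20 cm.
The intermediate image is 57.20 cm to the right of lens 1, which is 142 − (57.20) = 84.80 cm to the left of lens 2, so d_o2 = +84.80 cm.
Lens 2: 1/d_i2 = 1/f₂ − 1/d_o2 = 1/(17.1) − 1/(84.80) = 0.04669, so d_i2 = 21.4 cm.
The final image is real, 21.4 cm to the right of lens 2 (overall magnification ≈ 0.11).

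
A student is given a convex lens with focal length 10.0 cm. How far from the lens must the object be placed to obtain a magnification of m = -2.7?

13.7 cm

m = −d_i/d_o ⇒ d_i = −m·d_o.
1/f = 1/d_o + 1/d_i = 1/d_o − 1/(m·d_o) = (1 − 1/m)/d_o, so d_o = f(1 − 1/m) = (10.00)(1 − 1/(-2.7)) = 13.7 cm.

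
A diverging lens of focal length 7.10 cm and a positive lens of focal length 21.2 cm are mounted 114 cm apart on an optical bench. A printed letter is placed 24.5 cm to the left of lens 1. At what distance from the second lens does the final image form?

25.8 cm

Lens 1 is diverging, so f₁ = −7.10 cm.
Lens 1: 1/d_i1 = 1/f₁ − 1/d_o1 = 1/(-7.10) − 1/(24.5) = -0.1817, so d_i1 = -5.505 cm.
The intermediate image is 5.505 cm to the left of lens 1 (virtual), which is 114 − (-5.505) = 119.5 cm to the left of lens 2, so d_o2 = +119.5 cm.
Lens 2: 1/d_i2 = 1/f₂ − 1/d_o2 = 1/(21.2) − 1/(119.5) = 0.03880, so d_i2 = 25.8 cm.
The final image is real, 25.8 cm to the right of lens 2 (overall magnification ≈ -0.048).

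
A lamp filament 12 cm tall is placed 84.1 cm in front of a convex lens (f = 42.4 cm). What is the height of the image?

12.2 cm

1/d_i = 1/f − 1/d_o = 1/(42.40) − 1/(84.1) = 0.01169, so d_i = 85.51 cm.
m = −d_i/d_o = -1.017.
|h_i| = |m|·h_o = 1.017 × 12 = 12.2 cm. The image is real, inverted and enlarged, on the far side of the lens.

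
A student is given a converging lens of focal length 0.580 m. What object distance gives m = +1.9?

m = −d_i/d_o ⇒ d_i = −m·d_o.
1/f = 1/d_o + 1/d_i = 1/d_o − 1/(m·d_o) = (1 − 1/m)/d_o, so d_o = f(1 − 1/m) = (0.5800)(1 − 1/(+1.9)) = 0.275 m.

0.275 m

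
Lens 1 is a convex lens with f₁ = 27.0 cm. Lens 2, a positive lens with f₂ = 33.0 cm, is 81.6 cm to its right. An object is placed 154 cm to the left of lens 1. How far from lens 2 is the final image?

102 cm

Lens 1: 1/d_i1 = 1/f₁ − 1/d_o1 = 1/(27.0) − 1/(154) = 0.03054, so d_i1 = 32.74 cm.
The intermediate image is 32.74 cm to the right of lens 1, which is 81.6 − (32.74) = 48.86 cm to the left of lens 2, so d_o2 = +48.86 cm.
Lens 2: 1/d_i2 = 1/f₂ − 1/d_o2 = 1/(33.0) − 1/(48.86) = 0.009836, so d_i2 = 102 cm.
The final image is real, 102 cm to the right of lens 2 (overall magnification ≈ 0.44).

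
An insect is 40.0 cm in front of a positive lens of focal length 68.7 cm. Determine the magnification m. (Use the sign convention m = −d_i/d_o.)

1/d_i = 1/f − 1/d_o = 1/(68.70) − 1/(40.0) = -0.01044, so d_i = -95.75 cm.
m = −d_i/d_o = −(-95.75)/(40.0) = +2.39.
The image is virtual, upright and enlarged, on the same side as the object.

m = +2.39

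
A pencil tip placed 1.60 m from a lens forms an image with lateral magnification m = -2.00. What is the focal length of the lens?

m = −d_i/d_o ⇒ d_i = −m·d_o = −(-2.00)·(1.60) = 3.200 m.
1/f = 1/d_o + 1/d_i = 1/(1.60) + 1/(3.200) = 0.9375, so f = 1.07 m.
Since f is positive, the lens is converging.

f = 1.07 m (converging)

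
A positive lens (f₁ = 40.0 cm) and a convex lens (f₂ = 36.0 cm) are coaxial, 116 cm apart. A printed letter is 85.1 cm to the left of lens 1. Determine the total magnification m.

m = +7.06

Lens 1: 1/d_i1 = 1/(40.0) − 1/(85.1) = 0.01325, so d_i1 = 75.48 cm; m₁ = −d_i1/d_o1 = -0.8870.
d_o2 = 116 − (75.48) = 40.52 cm.
Lens 2: 1/d_i2 = 1/(36.0) − 1/(40.52) = 0.003099, so d_i2 = 322.7 cm; m₂ = −d_i2/d_o2 = -7.965.
m = m₁·m₂ = (-0.8870)(-7.965) = +7.06.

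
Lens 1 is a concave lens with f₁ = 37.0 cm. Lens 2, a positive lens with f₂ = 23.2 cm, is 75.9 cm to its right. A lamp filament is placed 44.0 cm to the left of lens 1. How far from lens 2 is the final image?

30.6 cm

Lens 1 is diverging, so f₁ = −37.0 cm.
Lens 1: 1/d_i1 = 1/f₁ − 1/d_o1 = 1/(-37.0) − 1/(44.0) = -0.04975, so d_i1 = -20.10 cm.
The intermediate image is 20.10 cm to the left of lens 1 (virtual), which is 75.9 − (-20.10) = 96.00 cm to the left of lens 2, so d_o2 = +96.00 cm.
Lens 2: 1/d_i2 = 1/f₂ − 1/d_o2 = 1/(23.2) − 1/(96.00) = 0.03269, so d_i2 = 30.6 cm.
The final image is real, 30.6 cm to the right of lens 2 (overall magnification ≈ -0.15).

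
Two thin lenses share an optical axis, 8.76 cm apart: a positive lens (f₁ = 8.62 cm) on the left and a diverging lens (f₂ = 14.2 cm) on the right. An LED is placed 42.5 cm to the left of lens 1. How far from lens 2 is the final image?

2.40 cm

Lens 1: 1/d_i1 = 1/f₁ − 1/d_o1 = 1/(8.62) − 1/(42.5) = 0.09248, so d_i1 = 10.81 cm.
The intermediate image is 10.81 cm to the right of lens 1, which lies 2.050 cm to the right of lens 2 — a virtual object — so d_o2 = −2.050 cm.
Lens 2 is diverging, so f₂ = −14.2 cm.
Lens 2: 1/d_i2 = 1/f₂ − 1/d_o2 = 1/(-14.2) − 1/(-2.050) = 0.4174, so d_i2 = 2.40 cm.
The final image is real, 2.40 cm to the right of lens 2 (overall magnification ≈ -0.30).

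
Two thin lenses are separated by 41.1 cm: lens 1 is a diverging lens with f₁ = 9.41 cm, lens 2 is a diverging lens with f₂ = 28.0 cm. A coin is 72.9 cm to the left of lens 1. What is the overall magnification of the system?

f₁ = −9.41 cm (diverging).
Lens 1: 1/d_i1 = 1/(-9.41) − 1/(72.9) = -0.1200, so d_i1 = -8.334 cm; m₁ = −d_i1/d_o1 = +0.1143.
d_o2 = 41.1 − (-8.334) = 49.43 cm.
f₂ = −28.0 cm (diverging).
Lens 2: 1/d_i2 = 1/(-28.0) − 1/(49.43) = -0.05594, so d_i2 = -17.87 cm; m₂ = −d_i2/d_o2 = +0.3616.
m = m₁·m₂ = (+0.1143)(+0.3616) = +0.0413.

m = +0.0413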